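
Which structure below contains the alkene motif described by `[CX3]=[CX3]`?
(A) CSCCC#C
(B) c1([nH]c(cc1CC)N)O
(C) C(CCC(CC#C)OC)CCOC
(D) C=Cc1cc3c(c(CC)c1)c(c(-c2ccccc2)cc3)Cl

[CX3]=[CX3] describes a non-aromatic C=C double bond between two sp2 carbons (an alkene).
(A) has an ethynyl group (-C#CH) but the C-C bond is a triple bond, not a double bond.
(B) has an ethyl group (-CH2CH3) but its C-C bond is a single bond between CX4 carbons, not CX3=CX3.
(C) has an ethynyl group (-C#CH) but the C-C bond is a triple bond, not a double bond.
(D) contains a vinyl group (-CH=CH2), which satisfies every atom and bond constraint.
So the answer is (D).

D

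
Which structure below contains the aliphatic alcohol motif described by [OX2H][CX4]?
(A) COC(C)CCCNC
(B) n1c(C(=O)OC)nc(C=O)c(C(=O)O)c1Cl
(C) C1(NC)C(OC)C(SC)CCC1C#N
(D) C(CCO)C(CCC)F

D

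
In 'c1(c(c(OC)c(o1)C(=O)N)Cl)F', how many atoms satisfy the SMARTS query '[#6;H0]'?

The query [#6;H0] means: any carbon with no attached hydrogen.
Check the 12 heavy atoms by environment: 1× o (aromatic, H0) → no; 4× c (aromatic, H0) → match; 1× F (H0) → no; 1× Cl (H0) → no; 2× O (H0) → no; 1× C (H3) → no; 1× C (H0) → match; 1× N (H2) → no.
Summing the matching environments: 4 + 1 = 5 matching atoms.

5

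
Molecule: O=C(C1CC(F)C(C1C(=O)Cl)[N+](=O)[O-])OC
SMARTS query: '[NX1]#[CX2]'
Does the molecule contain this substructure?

No

The pattern [NX1]#[CX2] describes a nitrogen triple-bonded to a two-connected carbon — a nitrile.
The closest candidate here is a nitro group (-[N+](=O)[O-]), but there is no C#N triple bond. No other fragment satisfies the full query, so there is no match.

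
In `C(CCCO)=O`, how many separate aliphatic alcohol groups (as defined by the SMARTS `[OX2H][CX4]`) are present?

[OX2H][CX4] is the SMARTS for an aliphatic alcohol: a hydroxyl oxygen bound to an sp3 (X4) carbon.
Exactly one fragment in the molecule meets all constraints, giving 1 match.

1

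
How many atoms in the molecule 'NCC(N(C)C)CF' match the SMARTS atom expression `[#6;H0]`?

The query [#6;H0] means: any carbon with no attached hydrogen.
Check the 8 heavy atoms by environment: 2× C (H2) → no; 1× C (H1) → no; 1× N (H0) → no; 2× C (H3) → no; 1× N (H2) → no; 1× F (H0) → no.
No environment satisfies the query, so 0 matching atoms.

0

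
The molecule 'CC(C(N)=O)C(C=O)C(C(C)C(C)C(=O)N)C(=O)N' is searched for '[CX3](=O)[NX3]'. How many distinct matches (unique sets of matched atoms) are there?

3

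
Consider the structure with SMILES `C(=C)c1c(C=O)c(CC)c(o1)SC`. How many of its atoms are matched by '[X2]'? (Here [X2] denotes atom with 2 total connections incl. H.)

2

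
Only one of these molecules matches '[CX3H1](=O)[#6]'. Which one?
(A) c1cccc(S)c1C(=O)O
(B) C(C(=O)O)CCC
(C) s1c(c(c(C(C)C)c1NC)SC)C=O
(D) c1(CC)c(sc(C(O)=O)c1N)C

C

[CX3H1](=O)[#6] describes an sp2 carbon with one H, double-bonded to O and single-bonded to carbon (an aldehyde).
(A) has a carboxylic acid group (-C(=O)OH) but the carbonyl carbon has H0 and is bonded to O, not H1.
(B) has a carboxylic acid group (-C(=O)OH) but the carbonyl carbon has H0 and is bonded to O, not H1.
(C) contains an aldehyde (-CHO), which satisfies every atom and bond constraint.
(D) has a carboxylic acid group (-C(=O)OH) but the carbonyl carbon has H0 and is bonded to O, not H1.
So the answer is (C).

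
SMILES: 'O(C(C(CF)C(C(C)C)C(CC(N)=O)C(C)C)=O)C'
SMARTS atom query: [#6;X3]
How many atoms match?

2

Check the 19 heavy atoms by environment: 12× C (X4) → no; 1× F (X1) → no; 2× C (X3) → match; 2× O (X1) → no; 1× O (X2) → no; 1× N (X3) → no.
That gives 2 matching atoms.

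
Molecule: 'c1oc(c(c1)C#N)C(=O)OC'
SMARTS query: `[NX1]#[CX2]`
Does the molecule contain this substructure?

Yes

The pattern [NX1]#[CX2] describes a nitrogen triple-bonded to a two-connected carbon — a nitrile.
The molecule carries a nitrile (-C#N), whose atoms satisfy every constraint of the query, so the pattern matches.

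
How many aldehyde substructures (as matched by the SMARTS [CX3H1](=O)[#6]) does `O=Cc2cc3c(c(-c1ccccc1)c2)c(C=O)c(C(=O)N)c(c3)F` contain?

2

[CX3H1](=O)[#6] is the SMARTS for an aldehyde: an sp2 carbon with one H, double-bonded to O and single-bonded to carbon.
The molecule carries 2 separate instances of an aldehyde (-CHO) meeting every constraint; each maps to a distinct set of atoms, giving 2 matches.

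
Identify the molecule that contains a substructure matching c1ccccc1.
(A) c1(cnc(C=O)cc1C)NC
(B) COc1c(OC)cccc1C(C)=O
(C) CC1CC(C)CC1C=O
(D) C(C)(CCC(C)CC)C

B

c1ccccc1 describes six aromatic carbons in a ring (a benzene ring).
(A) has a methyl group (-CH3) but no six-membered all-carbon aromatic ring is present.
(B) contains the required atom environment, so the pattern matches.
(C) has a methyl group (-CH3) but no six-membered all-carbon aromatic ring is present.
(D) has a methyl group (-CH3) but no six-membered all-carbon aromatic ring is present.
So the answer is (B).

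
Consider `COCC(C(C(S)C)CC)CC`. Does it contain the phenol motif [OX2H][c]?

No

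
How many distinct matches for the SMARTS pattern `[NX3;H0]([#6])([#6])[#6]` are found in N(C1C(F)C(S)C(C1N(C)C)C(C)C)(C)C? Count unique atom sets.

[NX3;H0]([#6])([#6])[#6] is the SMARTS for a tertiary amine: a trivalent nitrogen with no H, bonded to three carbons.
The molecule carries 2 separate instances of a dimethylamino group (-N(CH3)2) meeting every constraint; each maps to a distinct set of atoms, giving 2 matches.

2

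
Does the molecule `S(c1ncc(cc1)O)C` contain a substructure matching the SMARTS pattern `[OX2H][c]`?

Yes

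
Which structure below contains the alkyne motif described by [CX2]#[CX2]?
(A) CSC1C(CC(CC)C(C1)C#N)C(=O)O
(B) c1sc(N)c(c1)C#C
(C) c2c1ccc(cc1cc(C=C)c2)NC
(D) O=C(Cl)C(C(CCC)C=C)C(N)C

B

[CX2]#[CX2] describes a carbon-carbon triple bond (an alkyne).
(A) has a nitrile (-C#N) but the triple bond is C#N, not C#C.
(B) contains an ethynyl group (-C#CH), which satisfies every atom and bond constraint.
(C) has a vinyl group (-CH=CH2) but the C=C is a double bond; both carbons are CX3, not CX2.
(D) has a vinyl group (-CH=CH2) but the C=C is a double bond; both carbons are CX3, not CX2.
So the answer is (B).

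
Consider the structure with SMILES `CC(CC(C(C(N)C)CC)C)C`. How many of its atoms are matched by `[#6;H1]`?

The query [#6;H1] means: any carbon bearing exactly one hydrogen.
Check the 12 heavy atoms by environment: 5× C (H3) → no; 4× C (H1) → match; 2× C (H2) → no; 1× N (H2) → no.
That gives 4 matching atoms.

4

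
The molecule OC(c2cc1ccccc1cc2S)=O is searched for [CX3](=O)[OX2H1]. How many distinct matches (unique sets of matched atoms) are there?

1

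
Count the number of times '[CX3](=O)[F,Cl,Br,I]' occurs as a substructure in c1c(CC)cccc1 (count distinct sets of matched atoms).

0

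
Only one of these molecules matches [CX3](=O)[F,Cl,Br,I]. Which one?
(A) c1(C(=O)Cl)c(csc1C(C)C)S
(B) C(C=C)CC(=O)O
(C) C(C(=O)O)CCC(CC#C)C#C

A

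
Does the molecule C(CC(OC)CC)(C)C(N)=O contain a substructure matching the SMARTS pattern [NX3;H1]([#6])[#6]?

No

The pattern [NX3;H1]([#6])[#6] describes a trivalent nitrogen with one H, bonded to two carbons — a secondary amine.
The closest candidate here is a primary amide (-C(=O)NH2), but the -C(=O)NH2 nitrogen has H2, not H1. No other fragment satisfies the full query, so there is no match.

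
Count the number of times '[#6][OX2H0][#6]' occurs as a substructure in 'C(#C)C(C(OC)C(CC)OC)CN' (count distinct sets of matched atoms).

2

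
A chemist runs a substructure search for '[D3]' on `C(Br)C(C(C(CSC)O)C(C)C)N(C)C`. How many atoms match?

Check the 15 heavy atoms by environment: 2× C (D2) → no; 4× C (D3) → match; 1× O (D1) → no; 1× Br (D1) → no; 1× S (D2) → no; 5× C (D1) → no; 1× N (D3) → match.
Summing the matching environments: 4 + 1 = 5 matching atoms.

5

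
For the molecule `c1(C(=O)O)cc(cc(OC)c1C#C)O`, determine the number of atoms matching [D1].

5

Check the 14 heavy atoms by environment: 4× c (aromatic, D3) → no; 2× c (aromatic, D2) → no; 1× C (D2) → no; 2× C (D1) → match; 3× O (D1) → match; 1× C (D3) → no; 1× O (D2) → no.
Summing the matching environments: 2 + 3 = 5 matching atoms.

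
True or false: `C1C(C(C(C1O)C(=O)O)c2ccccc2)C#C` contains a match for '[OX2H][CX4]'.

The pattern [OX2H][CX4] describes a hydroxyl oxygen bound to an sp3 (X4) carbon — an aliphatic alcohol.
The molecule carries a hydroxyl group (-OH), whose atoms satisfy every constraint of the query, so the pattern matches.

True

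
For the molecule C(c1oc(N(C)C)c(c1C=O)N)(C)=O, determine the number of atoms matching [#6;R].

4

Check the 14 heavy atoms by environment: 1× o (aromatic, in 5-ring) → no; 4× c (aromatic, in 5-ring) → match; 5× C (acyclic) → no; 2× O (acyclic) → no; 2× N (acyclic) → no.
That gives 4 matching atoms.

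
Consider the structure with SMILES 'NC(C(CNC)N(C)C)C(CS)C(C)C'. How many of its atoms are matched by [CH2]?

2

The query [CH2] means: aliphatic carbon with exactly two hydrogens.
Check the 15 heavy atoms by environment: 2× C (H2) → match; 4× C (H1) → no; 1× N (H0) → no; 5× C (H3) → no; 1× S (H1) → no; 1× N (H1) → no; 1× N (H2) → no.
That gives 2 matching atoms.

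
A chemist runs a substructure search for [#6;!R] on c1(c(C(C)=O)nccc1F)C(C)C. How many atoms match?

5

The query [#6;!R] means: carbon not in any ring.
Check the 13 heavy atoms by environment: 1× n (aromatic, in 6-ring) → no; 5× c (aromatic, in 6-ring) → no; 5× C (acyclic) → match; 1× O (acyclic) → no; 1× F (acyclic) → no.
That gives 5 matching atoms.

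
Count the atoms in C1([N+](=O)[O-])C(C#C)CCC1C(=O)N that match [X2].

The query [X2] means: any atom with exactly two total connections (bonds + H).
Check the 13 heavy atoms by environment: 5× C (X4) → no; 1× C (X3) → no; 2× O (X1) → no; 1× N (X3) → no; 2× C (X2) → match; 1× N (charge +1, X3) → no; 1× O (charge -1, X1) → no.
That gives 2 matching atoms.

2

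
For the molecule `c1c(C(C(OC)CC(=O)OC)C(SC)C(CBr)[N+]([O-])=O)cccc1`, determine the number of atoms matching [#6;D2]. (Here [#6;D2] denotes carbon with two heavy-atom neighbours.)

7

The query [#6;D2] means: any carbon bonded to exactly two heavy atoms.
Check the 24 heavy atoms by environment: 2× C (D2) → match; 5× C (D3) → no; 1× N (charge +1, D3) → no; 1× O (charge -1, D1) → no; 2× O (D1) → no; 1× S (D2) → no; 3× C (D1) → no; 2× O (D2) → no; 1× c (aromatic, D3) → no; 5× c (aromatic, D2) → match; 1× Br (D1) → no.
Summing the matching environments: 2 + 5 = 7 matching atoms.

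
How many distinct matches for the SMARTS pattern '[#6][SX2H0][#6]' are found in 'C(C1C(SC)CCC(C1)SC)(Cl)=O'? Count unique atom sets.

2

[#6][SX2H0][#6] is the SMARTS for a thioether: an aliphatic sulfur bridging two carbons with no H on the sulfur.
The molecule carries 2 separate instances of a methylthio ether (-SCH3) meeting every constraint; each maps to a distinct set of atoms, giving 2 matches.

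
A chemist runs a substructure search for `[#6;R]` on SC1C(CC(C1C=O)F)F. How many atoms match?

5

The query [#6;R] means: carbon that is part of a ring.
Check the 10 heavy atoms by environment: 5× C (in 5-ring) → match; 1× S (acyclic) → no; 2× F (acyclic) → no; 1× C (acyclic) → no; 1× O (acyclic) → no.
That gives 5 matching atoms.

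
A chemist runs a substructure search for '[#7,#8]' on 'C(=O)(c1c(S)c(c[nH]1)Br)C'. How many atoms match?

2

The query [#7,#8] means: nitrogen or oxygen (comma = OR).
Check the 10 heavy atoms by environment: 1× n (aromatic) → match; 4× c (aromatic) → no; 2× C → no; 1× O → match; 1× S → no; 1× Br → no.
Summing the matching environments: 1 + 1 = 2 matching atoms.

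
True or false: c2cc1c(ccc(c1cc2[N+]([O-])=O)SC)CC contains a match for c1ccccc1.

The pattern c1ccccc1 describes six aromatic carbons in a ring — a benzene ring.
The required atom environment is present in the molecule, so the pattern matches.

True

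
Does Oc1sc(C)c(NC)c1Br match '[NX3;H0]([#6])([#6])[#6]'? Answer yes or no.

The pattern [NX3;H0]([#6])([#6])[#6] describes a trivalent nitrogen with no H, bonded to three carbons — a tertiary amine.
The closest candidate here is an N-methylamino group (-NHCH3), but the nitrogen still has one H (H1), not H0. No other fragment satisfies the full query, so there is no match.

No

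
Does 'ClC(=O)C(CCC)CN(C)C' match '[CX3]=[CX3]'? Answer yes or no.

The pattern [CX3]=[CX3] describes a non-aromatic C=C double bond between two sp2 carbons — an alkene.
The closest candidate here is an ethyl group (-CH2CH3), but its C-C bond is a single bond between CX4 carbons, not CX3=CX3. No other fragment satisfies the full query, so there is no match.

No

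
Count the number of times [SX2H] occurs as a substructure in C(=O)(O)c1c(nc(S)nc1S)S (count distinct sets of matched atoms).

3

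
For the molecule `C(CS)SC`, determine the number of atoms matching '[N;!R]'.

0

The query [N;!R] means: aliphatic nitrogen not in a ring.
Check the 5 heavy atoms by environment: 3× C (acyclic) → no; 2× S (acyclic) → no.
No environment satisfies the query, so 0 matching atoms.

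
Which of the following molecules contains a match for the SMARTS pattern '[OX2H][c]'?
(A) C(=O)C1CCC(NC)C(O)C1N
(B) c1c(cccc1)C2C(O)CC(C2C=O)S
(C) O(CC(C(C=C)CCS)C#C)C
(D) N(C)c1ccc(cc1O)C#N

[OX2H][c] describes a hydroxyl oxygen attached to an aromatic carbon (a phenol).
(A) has a hydroxyl group (-OH) but the -OH is on an aliphatic carbon, not an aromatic c.
(B) has a hydroxyl group (-OH) but the -OH is on an aliphatic carbon, not an aromatic c.
(C) has a methoxy ether (-OCH3) but the oxygen has H0, not H1.
(D) contains a hydroxyl group (-OH), which satisfies every atom and bond constraint.
So the answer is (D).

D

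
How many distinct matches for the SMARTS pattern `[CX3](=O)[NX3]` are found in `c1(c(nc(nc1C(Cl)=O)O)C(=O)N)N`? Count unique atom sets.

[CX3](=O)[NX3] is the SMARTS for an amide: a carbonyl carbon bonded to a trivalent nitrogen.
Exactly one fragment in the molecule meets all constraints, giving 1 match.

1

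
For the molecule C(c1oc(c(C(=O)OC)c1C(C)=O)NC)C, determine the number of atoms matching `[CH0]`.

2

The query [CH0] means: aliphatic carbon with no attached hydrogen.
Check the 16 heavy atoms by environment: 1× o (aromatic, H0) → no; 4× c (aromatic, H0) → no; 1× N (H1) → no; 4× C (H3) → no; 2× C (H0) → match; 3× O (H0) → no; 1× C (H2) → no.
That gives 2 matching atoms.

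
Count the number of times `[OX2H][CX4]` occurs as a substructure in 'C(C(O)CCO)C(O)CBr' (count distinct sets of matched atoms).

3

[OX2H][CX4] is the SMARTS for an aliphatic alcohol: a hydroxyl oxygen bound to an sp3 (X4) carbon.
The molecule carries 3 separate instances of a hydroxyl group (-OH) meeting every constraint; each maps to a distinct set of atoms, giving 3 matches.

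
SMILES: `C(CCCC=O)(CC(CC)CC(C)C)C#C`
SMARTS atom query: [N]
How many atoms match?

0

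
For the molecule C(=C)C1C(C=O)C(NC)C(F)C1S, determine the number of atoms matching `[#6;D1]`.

2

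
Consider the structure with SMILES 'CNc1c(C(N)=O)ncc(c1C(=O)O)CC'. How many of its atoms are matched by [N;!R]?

The query [N;!R] means: aliphatic nitrogen not in a ring.
Check the 16 heavy atoms by environment: 1× n (aromatic, in 6-ring) → no; 5× c (aromatic, in 6-ring) → no; 5× C (acyclic) → no; 2× N (acyclic) → match; 3× O (acyclic) → no.
That gives 2 matching atoms.

2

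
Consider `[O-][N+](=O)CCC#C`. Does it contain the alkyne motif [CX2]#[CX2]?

Yes

The pattern [CX2]#[CX2] describes a carbon-carbon triple bond — an alkyne.
The molecule carries an ethynyl group (-C#CH), whose atoms satisfy every constraint of the query, so the pattern matches.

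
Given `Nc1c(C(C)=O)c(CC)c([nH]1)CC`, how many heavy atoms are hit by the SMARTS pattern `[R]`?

5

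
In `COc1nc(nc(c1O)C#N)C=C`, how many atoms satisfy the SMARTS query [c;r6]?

Check the 13 heavy atoms by environment: 2× n (aromatic, in 6-ring) → no; 4× c (aromatic, in 6-ring) → match; 2× O (acyclic) → no; 4× C (acyclic) → no; 1× N (acyclic) → no.
That gives 4 matching atoms.

4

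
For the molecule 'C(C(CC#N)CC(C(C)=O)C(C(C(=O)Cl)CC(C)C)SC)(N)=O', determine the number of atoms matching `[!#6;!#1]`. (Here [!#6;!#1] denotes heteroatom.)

The query [!#6;!#1] means: not carbon and not hydrogen — any heteroatom.
Check the 23 heavy atoms by environment: 16× C → no; 3× O → match; 2× N → match; 1× S → match; 1× Cl → match.
Summing the matching environments: 3 + 2 + 1 + 1 = 7 matching atoms.

7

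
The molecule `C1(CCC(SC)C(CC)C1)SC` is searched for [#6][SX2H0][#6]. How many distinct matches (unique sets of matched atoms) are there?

2

[#6][SX2H0][#6] is the SMARTS for a thioether: an aliphatic sulfur bridging two carbons with no H on the sulfur.
The molecule carries 2 separate instances of a methylthio ether (-SCH3) meeting every constraint; each maps to a distinct set of atoms, giving 2 matches.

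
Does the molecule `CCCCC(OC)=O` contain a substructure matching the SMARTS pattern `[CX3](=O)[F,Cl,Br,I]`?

The pattern [CX3](=O)[F,Cl,Br,I] describes a carbonyl carbon bonded to a halogen — an acyl halide.
The closest candidate here is a methyl-ester group (-C(=O)OCH3), but the carbonyl is bonded to -O-C, not to a halogen. No other fragment satisfies the full query, so there is no match.

No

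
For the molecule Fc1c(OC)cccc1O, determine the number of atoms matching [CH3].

1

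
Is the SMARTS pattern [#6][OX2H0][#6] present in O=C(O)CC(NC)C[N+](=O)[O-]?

No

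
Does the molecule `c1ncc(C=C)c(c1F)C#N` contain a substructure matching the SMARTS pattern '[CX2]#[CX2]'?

No

The pattern [CX2]#[CX2] describes a carbon-carbon triple bond — an alkyne.
The closest candidate here is a vinyl group (-CH=CH2), but the C=C is a double bond; both carbons are CX3, not CX2. No other fragment satisfies the full query, so there is no match.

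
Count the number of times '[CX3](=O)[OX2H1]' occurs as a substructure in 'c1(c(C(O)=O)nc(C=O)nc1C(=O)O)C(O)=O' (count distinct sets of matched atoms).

3

[CX3](=O)[OX2H1] is the SMARTS for a carboxylic acid: an sp2 carbon double-bonded to O and single-bonded to an -OH oxygen.
The molecule carries 3 separate instances of a carboxylic acid group (-C(=O)OH) meeting every constraint; each maps to a distinct set of atoms, giving 3 matches.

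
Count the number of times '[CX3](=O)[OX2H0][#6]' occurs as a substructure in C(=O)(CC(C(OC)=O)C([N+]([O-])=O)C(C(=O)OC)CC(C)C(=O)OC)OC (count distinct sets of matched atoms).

[CX3](=O)[OX2H0][#6] is the SMARTS for an ester: a carbonyl carbon bonded to an oxygen that is itself bonded to carbon (no H on that O).
The molecule carries 4 separate instances of a methyl-ester group (-C(=O)OCH3) meeting every constraint; each maps to a distinct set of atoms, giving 4 matches.

4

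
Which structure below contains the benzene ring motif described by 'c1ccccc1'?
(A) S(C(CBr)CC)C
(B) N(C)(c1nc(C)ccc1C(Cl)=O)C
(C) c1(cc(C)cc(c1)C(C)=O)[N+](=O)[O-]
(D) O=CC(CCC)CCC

C

c1ccccc1 describes six aromatic carbons in a ring (a benzene ring).
(A) has a methyl group (-CH3) but no six-membered all-carbon aromatic ring is present.
(B) has a methyl group (-CH3) but no six-membered all-carbon aromatic ring is present.
(C) contains the required atom environment, so the pattern matches.
(D) has a methyl group (-CH3) but no six-membered all-carbon aromatic ring is present.
So the answer is (C).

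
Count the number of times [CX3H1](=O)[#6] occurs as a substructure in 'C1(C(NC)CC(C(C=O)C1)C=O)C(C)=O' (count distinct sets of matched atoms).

2

[CX3H1](=O)[#6] is the SMARTS for an aldehyde: an sp2 carbon with one H, double-bonded to O and single-bonded to carbon.
The molecule carries 2 separate instances of an aldehyde (-CHO) meeting every constraint; each maps to a distinct set of atoms, giving 2 matches.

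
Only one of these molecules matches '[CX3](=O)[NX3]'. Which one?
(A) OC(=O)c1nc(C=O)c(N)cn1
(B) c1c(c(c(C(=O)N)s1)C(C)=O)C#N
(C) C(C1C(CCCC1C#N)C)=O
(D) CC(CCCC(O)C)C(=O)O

B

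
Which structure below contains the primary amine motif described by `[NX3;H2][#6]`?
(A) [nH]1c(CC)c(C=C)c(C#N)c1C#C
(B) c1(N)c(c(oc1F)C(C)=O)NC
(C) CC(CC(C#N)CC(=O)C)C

B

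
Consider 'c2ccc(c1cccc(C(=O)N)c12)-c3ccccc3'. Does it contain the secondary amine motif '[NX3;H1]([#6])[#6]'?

No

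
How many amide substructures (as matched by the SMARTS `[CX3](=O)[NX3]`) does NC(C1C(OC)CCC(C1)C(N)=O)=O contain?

[CX3](=O)[NX3] is the SMARTS for an amide: a carbonyl carbon bonded to a trivalent nitrogen.
The molecule carries 2 separate instances of a primary amide (-C(=O)NH2) meeting every constraint; each maps to a distinct set of atoms, giving 2 matches.

2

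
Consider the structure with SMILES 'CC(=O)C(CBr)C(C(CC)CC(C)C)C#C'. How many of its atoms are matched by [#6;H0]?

2

The query [#6;H0] means: any carbon with no attached hydrogen.
Check the 16 heavy atoms by environment: 3× C (H2) → no; 5× C (H1) → no; 2× C (H0) → match; 1× O (H0) → no; 4× C (H3) → no; 1× Br (H0) → no.
That gives 2 matching atoms.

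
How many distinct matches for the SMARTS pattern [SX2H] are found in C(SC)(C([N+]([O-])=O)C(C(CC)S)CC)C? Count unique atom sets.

1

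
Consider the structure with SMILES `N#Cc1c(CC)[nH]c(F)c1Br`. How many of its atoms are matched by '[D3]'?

Check the 11 heavy atoms by environment: 1× n (aromatic, D2) → no; 4× c (aromatic, D3) → match; 2× C (D2) → no; 1× C (D1) → no; 1× Br (D1) → no; 1× F (D1) → no; 1× N (D1) → no.
That gives 4 matching atoms.

4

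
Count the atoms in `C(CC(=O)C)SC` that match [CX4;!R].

The query [CX4;!R] means: aliphatic carbon with four total connections, not in a ring.
Check the 7 heavy atoms by environment: 4× C (X4, acyclic) → match; 1× C (X3, acyclic) → no; 1× O (X1, acyclic) → no; 1× S (X2, acyclic) → no.
That gives 4 matching atoms.

4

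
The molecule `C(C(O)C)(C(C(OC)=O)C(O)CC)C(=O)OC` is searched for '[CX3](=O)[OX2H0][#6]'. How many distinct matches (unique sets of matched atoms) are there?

[CX3](=O)[OX2H0][#6] is the SMARTS for an ester: a carbonyl carbon bonded to an oxygen that is itself bonded to carbon (no H on that O).
The molecule carries 2 separate instances of a methyl-ester group (-C(=O)OCH3) meeting every constraint; each maps to a distinct set of atoms, giving 2 matches.

2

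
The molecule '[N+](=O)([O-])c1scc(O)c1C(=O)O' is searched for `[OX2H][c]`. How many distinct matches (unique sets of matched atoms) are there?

[OX2H][c] is the SMARTS for a phenol: a hydroxyl oxygen attached to an aromatic carbon.
Exactly one fragment in the molecule meets all constraints, giving 1 match.

1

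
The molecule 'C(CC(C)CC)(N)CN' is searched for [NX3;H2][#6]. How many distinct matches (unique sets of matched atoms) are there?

[NX3;H2][#6] is the SMARTS for a primary amine: a trivalent nitrogen with two H attached to carbon.
The molecule carries 2 separate instances of a primary amino group (-NH2) meeting every constraint; each maps to a distinct set of atoms, giving 2 matches.

2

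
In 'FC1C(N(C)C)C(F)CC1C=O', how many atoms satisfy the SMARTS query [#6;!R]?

3

The query [#6;!R] means: carbon not in any ring.
Check the 12 heavy atoms by environment: 5× C (in 5-ring) → no; 1× N (acyclic) → no; 3× C (acyclic) → match; 1× O (acyclic) → no; 2× F (acyclic) → no.
That gives 3 matching atoms.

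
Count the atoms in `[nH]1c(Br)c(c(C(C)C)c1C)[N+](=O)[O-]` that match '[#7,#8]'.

The query [#7,#8] means: nitrogen or oxygen (comma = OR).
Check the 13 heavy atoms by environment: 1× n (aromatic) → match; 4× c (aromatic) → no; 4× C → no; 1× Br → no; 1× N (charge +1) → match; 1× O (charge -1) → match; 1× O → match.
Summing the matching environments: 1 + 1 + 1 + 1 = 4 matching atoms.

4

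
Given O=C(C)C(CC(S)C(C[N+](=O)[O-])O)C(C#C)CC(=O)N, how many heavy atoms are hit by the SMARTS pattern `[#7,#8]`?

Check the 20 heavy atoms by environment: 12× C → no; 1× S → no; 1× N (charge +1) → match; 1× O (charge -1) → match; 4× O → match; 1× N → match.
Summing the matching environments: 1 + 1 + 4 + 1 = 7 matching atoms.

7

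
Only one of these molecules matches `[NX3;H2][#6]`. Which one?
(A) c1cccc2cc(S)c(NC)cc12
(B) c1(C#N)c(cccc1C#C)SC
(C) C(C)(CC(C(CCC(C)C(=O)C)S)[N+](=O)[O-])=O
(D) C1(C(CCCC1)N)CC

D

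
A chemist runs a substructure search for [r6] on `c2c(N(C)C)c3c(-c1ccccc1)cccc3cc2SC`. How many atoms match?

16

The query [r6] means: r6 matches atoms in a six-membered ring.
Check the 21 heavy atoms by environment: 16× c (aromatic, in 6-ring) → match; 1× N (acyclic) → no; 3× C (acyclic) → no; 1× S (acyclic) → no.
That gives 16 matching atoms.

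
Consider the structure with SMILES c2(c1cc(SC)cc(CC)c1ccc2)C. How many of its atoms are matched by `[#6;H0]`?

5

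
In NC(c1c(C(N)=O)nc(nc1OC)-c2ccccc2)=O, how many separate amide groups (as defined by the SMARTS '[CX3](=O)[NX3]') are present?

2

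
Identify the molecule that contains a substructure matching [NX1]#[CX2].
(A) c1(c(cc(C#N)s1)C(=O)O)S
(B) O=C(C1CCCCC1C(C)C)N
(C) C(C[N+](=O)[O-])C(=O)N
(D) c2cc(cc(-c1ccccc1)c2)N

[NX1]#[CX2] describes a nitrogen triple-bonded to a two-connected carbon (a nitrile).
(A) contains a nitrile (-C#N), which satisfies every atom and bond constraint.
(B) has a primary amide (-C(=O)NH2) but the nitrogen is NX3, not NX1.
(C) has a nitro group (-[N+](=O)[O-]) but there is no C#N triple bond.
(D) has a primary amino group (-NH2) but the nitrogen is NX3 (three connections), not NX1 triple-bonded.
So the answer is (A).

A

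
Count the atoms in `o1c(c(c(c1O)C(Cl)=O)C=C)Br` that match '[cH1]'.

0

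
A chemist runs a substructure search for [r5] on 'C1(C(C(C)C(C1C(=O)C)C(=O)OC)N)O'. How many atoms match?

5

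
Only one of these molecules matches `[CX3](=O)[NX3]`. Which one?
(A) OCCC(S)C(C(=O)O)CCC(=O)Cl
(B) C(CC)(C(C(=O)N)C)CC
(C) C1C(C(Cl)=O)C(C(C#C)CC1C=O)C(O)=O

B

[CX3](=O)[NX3] describes a carbonyl carbon bonded to a trivalent nitrogen (an amide).
(A) has a carboxylic acid group (-C(=O)OH) but the carbonyl is bonded to O, not to an NX3 nitrogen.
(B) contains a primary amide (-C(=O)NH2), which satisfies every atom and bond constraint.
(C) has a carboxylic acid group (-C(=O)OH) but the carbonyl is bonded to O, not to an NX3 nitrogen.
So the answer is (B).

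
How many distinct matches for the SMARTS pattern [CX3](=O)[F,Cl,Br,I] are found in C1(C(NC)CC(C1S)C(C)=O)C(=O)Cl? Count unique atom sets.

[CX3](=O)[F,Cl,Br,I] is the SMARTS for an acyl halide: a carbonyl carbon bonded to a halogen.
Exactly one fragment in the molecule meets all constraints, giving 1 match.

1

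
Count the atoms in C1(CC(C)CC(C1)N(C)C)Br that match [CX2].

0

The query [CX2] means: C with X2: aliphatic carbon with exactly 2 total connections.
Check the 11 heavy atoms by environment: 9× C (X4) → no; 1× N (X3) → no; 1× Br (X1) → no.
No environment satisfies the query, so 0 matching atoms.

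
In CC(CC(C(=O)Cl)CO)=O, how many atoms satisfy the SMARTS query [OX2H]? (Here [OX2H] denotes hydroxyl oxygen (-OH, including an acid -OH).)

Check the 10 heavy atoms by environment: 2× C (H2, X4) → no; 1× C (H1, X4) → no; 2× C (H0, X3) → no; 2× O (H0, X1) → no; 1× C (H3, X4) → no; 1× Cl (H0, X1) → no; 1× O (H1, X2) → match.
That gives 1 matching atom.

1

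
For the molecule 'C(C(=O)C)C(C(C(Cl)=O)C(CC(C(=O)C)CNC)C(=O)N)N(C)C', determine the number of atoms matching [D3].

The query [D3] means: atom with exactly three heavy-atom neighbours.
Check the 24 heavy atoms by environment: 3× C (D2) → no; 8× C (D3) → match; 1× N (D3) → match; 5× C (D1) → no; 1× N (D2) → no; 4× O (D1) → no; 1× N (D1) → no; 1× Cl (D1) → no.
Summing the matching environments: 8 + 1 = 9 matching atoms.

9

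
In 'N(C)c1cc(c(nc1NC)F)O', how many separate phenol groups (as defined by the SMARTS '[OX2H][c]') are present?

[OX2H][c] is the SMARTS for a phenol: a hydroxyl oxygen attached to an aromatic carbon.
Exactly one fragment in the molecule meets all constraints, giving 1 match.

1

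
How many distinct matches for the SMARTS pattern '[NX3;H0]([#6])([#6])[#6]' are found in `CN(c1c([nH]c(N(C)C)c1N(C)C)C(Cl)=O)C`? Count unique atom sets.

3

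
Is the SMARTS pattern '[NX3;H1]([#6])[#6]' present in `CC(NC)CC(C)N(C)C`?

Yes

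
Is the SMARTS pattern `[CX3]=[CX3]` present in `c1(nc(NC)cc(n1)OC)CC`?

No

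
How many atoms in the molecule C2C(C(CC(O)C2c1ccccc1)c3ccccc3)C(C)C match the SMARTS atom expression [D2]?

12

The query [D2] means: atom with exactly two heavy-atom neighbours.
Check the 22 heavy atoms by environment: 5× C (D3) → no; 2× C (D2) → match; 2× c (aromatic, D3) → no; 10× c (aromatic, D2) → match; 2× C (D1) → no; 1× O (D1) → no.
Summing the matching environments: 2 + 10 = 12 matching atoms.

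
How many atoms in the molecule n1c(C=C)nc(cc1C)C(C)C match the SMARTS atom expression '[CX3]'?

2

Check the 12 heavy atoms by environment: 2× n (aromatic, X2) → no; 4× c (aromatic, X3) → no; 4× C (X4) → no; 2× C (X3) → match.
That gives 2 matching atoms.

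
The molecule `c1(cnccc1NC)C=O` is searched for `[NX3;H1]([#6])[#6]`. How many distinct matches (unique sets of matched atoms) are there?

[NX3;H1]([#6])[#6] is the SMARTS for a secondary amine: a trivalent nitrogen with one H, bonded to two carbons.
Exactly one fragment in the molecule meets all constraints, giving 1 match.

1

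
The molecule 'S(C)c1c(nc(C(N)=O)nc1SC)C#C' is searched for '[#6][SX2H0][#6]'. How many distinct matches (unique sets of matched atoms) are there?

[#6][SX2H0][#6] is the SMARTS for a thioether: an aliphatic sulfur bridging two carbons with no H on the sulfur.
The molecule carries 2 separate instances of a methylthio ether (-SCH3) meeting every constraint; each maps to a distinct set of atoms, giving 2 matches.

2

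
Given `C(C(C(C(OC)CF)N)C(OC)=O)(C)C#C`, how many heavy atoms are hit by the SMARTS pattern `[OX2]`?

2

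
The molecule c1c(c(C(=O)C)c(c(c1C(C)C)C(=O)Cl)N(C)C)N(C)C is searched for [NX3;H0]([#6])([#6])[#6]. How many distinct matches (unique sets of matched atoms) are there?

[NX3;H0]([#6])([#6])[#6] is the SMARTS for a tertiary amine: a trivalent nitrogen with no H, bonded to three carbons.
The molecule carries 2 separate instances of a dimethylamino group (-N(CH3)2) meeting every constraint; each maps to a distinct set of atoms, giving 2 matches.

2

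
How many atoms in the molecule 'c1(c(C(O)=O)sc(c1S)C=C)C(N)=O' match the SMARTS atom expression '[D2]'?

The query [D2] means: atom with exactly two heavy-atom neighbours.
Check the 14 heavy atoms by environment: 1× s (aromatic, D2) → match; 4× c (aromatic, D3) → no; 1× S (D1) → no; 2× C (D3) → no; 3× O (D1) → no; 1× N (D1) → no; 1× C (D2) → match; 1× C (D1) → no.
Summing the matching environments: 1 + 1 = 2 matching atoms.

2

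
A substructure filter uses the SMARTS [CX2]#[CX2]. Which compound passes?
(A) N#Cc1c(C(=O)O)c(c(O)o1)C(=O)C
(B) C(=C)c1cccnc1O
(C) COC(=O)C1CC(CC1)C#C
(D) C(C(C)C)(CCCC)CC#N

C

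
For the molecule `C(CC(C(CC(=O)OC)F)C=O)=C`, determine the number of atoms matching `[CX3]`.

4

The query [CX3] means: C with X3: aliphatic carbon with exactly 3 total connections.
Check the 13 heavy atoms by environment: 5× C (X4) → no; 1× F (X1) → no; 4× C (X3) → match; 2× O (X1) → no; 1× O (X2) → no.
That gives 4 matching atoms.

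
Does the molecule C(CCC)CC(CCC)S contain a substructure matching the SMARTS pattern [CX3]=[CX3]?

No

The pattern [CX3]=[CX3] describes a non-aromatic C=C double bond between two sp2 carbons — an alkene.
The closest candidate here is an ethyl group (-CH2CH3), but its C-C bond is a single bond between CX4 carbons, not CX3=CX3. No other fragment satisfies the full query, so there is no match.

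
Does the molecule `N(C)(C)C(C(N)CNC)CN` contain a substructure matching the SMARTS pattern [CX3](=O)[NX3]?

The pattern [CX3](=O)[NX3] describes a carbonyl carbon bonded to a trivalent nitrogen — an amide.
The closest candidate here is a primary amino group (-NH2), but the -NH2 is not attached to a carbonyl carbon. No other fragment satisfies the full query, so there is no match.

No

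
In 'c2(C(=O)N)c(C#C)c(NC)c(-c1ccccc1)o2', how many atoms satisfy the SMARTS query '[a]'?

11

The query [a] means: a matches any aromatic atom.
Check the 18 heavy atoms by environment: 1× o (aromatic) → match; 10× c (aromatic) → match; 2× N → no; 4× C → no; 1× O → no.
Summing the matching environments: 1 + 10 = 11 matching atoms.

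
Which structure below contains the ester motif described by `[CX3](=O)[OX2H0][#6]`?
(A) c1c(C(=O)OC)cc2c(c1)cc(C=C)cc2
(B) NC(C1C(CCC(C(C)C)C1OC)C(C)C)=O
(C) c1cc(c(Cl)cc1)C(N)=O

A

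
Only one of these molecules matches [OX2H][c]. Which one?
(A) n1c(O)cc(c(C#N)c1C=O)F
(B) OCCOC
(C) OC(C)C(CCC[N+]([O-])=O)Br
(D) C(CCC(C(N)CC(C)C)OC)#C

A

[OX2H][c] describes a hydroxyl oxygen attached to an aromatic carbon (a phenol).
(A) contains a hydroxyl group (-OH), which satisfies every atom and bond constraint.
(B) has a hydroxyl group (-OH) but the -OH is on an aliphatic carbon, not an aromatic c.
(C) has a hydroxyl group (-OH) but the -OH is on an aliphatic carbon, not an aromatic c.
(D) has a methoxy ether (-OCH3) but the oxygen has H0, not H1.
So the answer is (A).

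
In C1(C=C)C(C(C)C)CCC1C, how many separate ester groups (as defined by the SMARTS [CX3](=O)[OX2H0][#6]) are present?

0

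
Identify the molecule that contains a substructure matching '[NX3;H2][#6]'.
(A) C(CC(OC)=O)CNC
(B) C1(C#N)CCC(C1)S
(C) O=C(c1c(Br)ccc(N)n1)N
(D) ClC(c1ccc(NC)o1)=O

C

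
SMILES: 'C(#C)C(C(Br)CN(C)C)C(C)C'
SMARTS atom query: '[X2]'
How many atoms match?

2

Check the 12 heavy atoms by environment: 8× C (X4) → no; 2× C (X2) → match; 1× N (X3) → no; 1× Br (X1) → no.
That gives 2 matching atoms.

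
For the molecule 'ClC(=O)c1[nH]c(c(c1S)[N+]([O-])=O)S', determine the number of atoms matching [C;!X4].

1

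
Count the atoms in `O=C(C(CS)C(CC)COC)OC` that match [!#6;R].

0

The query [!#6;R] means: non-carbon atom that is part of a ring.
Check the 13 heavy atoms by environment: 9× C (acyclic) → no; 1× S (acyclic) → no; 3× O (acyclic) → no.
No environment satisfies the query, so 0 matching atoms.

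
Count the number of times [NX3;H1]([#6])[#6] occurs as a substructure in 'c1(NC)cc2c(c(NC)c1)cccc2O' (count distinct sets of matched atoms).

[NX3;H1]([#6])[#6] is the SMARTS for a secondary amine: a trivalent nitrogen with one H, bonded to two carbons.
The molecule carries 2 separate instances of an N-methylamino group (-NHCH3) meeting every constraint; each maps to a distinct set of atoms, giving 2 matches.

2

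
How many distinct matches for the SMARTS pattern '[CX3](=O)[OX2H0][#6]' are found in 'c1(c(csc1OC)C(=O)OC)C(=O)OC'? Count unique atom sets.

[CX3](=O)[OX2H0][#6] is the SMARTS for an ester: a carbonyl carbon bonded to an oxygen that is itself bonded to carbon (no H on that O).
The molecule carries 2 separate instances of a methyl-ester group (-C(=O)OCH3) meeting every constraint; each maps to a distinct set of atoms, giving 2 matches.

2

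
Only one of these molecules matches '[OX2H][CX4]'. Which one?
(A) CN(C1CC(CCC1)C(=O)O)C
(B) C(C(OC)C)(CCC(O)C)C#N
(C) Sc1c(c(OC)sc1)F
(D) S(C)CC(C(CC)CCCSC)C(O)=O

B

[OX2H][CX4] describes a hydroxyl oxygen bound to an sp3 (X4) carbon (an aliphatic alcohol).
(A) has a carboxylic acid group (-C(=O)OH) but the -OH is on a CX3 carbonyl carbon, not a CX4 carbon.
(B) contains a hydroxyl group (-OH), which satisfies every atom and bond constraint.
(C) has a methoxy ether (-OCH3) but the oxygen has H0 (ether), not H1.
(D) has a carboxylic acid group (-C(=O)OH) but the -OH is on a CX3 carbonyl carbon, not a CX4 carbon.
So the answer is (B).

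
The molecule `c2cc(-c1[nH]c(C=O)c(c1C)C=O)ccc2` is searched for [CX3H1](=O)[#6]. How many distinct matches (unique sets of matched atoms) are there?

2

[CX3H1](=O)[#6] is the SMARTS for an aldehyde: an sp2 carbon with one H, double-bonded to O and single-bonded to carbon.
The molecule carries 2 separate instances of an aldehyde (-CHO) meeting every constraint; each maps to a distinct set of atoms, giving 2 matches.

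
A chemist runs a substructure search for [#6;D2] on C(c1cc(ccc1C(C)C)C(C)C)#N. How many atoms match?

The query [#6;D2] means: any carbon bonded to exactly two heavy atoms.
Check the 14 heavy atoms by environment: 3× c (aromatic, D2) → match; 3× c (aromatic, D3) → no; 1× C (D2) → match; 1× N (D1) → no; 2× C (D3) → no; 4× C (D1) → no.
Summing the matching environments: 3 + 1 = 4 matching atoms.

4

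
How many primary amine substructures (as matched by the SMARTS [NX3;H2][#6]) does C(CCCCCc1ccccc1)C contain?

0

[NX3;H2][#6] is the SMARTS for a primary amine: a trivalent nitrogen with two H attached to carbon.
No fragment in the molecule satisfies every constraint, giving 0 matches.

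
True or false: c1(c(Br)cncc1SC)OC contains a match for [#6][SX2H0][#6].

The pattern [#6][SX2H0][#6] describes an aliphatic sulfur bridging two carbons with no H on the sulfur — a thioether.
The molecule carries a methylthio ether (-SCH3), whose atoms satisfy every constraint of the query, so the pattern matches.

True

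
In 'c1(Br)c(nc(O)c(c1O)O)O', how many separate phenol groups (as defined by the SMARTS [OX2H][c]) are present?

4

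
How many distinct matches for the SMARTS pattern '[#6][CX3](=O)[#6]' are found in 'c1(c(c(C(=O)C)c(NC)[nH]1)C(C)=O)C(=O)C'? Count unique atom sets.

3

[#6][CX3](=O)[#6] is the SMARTS for a ketone: a carbonyl carbon (no H) flanked by two carbons.
The molecule carries 3 separate instances of an acetyl/ketone group (-C(=O)CH3) meeting every constraint; each maps to a distinct set of atoms, giving 3 matches.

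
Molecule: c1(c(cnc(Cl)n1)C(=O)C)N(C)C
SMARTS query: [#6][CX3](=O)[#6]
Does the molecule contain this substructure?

Yes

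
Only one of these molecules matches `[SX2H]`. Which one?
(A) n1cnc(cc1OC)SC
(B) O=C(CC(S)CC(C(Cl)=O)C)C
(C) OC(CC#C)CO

B

[SX2H] describes an aliphatic sulfur with two connections, one being H (a thiol).
(A) has a methylthio ether (-SCH3) but the sulfur has H0 (bonded to two carbons), not H1.
(B) contains a thiol (-SH), which satisfies every atom and bond constraint.
(C) has a hydroxyl group (-OH) but it is an -OH, not an -SH.
So the answer is (B).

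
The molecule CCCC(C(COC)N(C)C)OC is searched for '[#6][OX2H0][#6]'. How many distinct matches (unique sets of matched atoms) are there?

[#6][OX2H0][#6] is the SMARTS for an ether: an aliphatic oxygen bridging two carbons with no H on the oxygen.
The molecule carries 2 separate instances of a methoxy ether (-OCH3) meeting every constraint; each maps to a distinct set of atoms, giving 2 matches.

2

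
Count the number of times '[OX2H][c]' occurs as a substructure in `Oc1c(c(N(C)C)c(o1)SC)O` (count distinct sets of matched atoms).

2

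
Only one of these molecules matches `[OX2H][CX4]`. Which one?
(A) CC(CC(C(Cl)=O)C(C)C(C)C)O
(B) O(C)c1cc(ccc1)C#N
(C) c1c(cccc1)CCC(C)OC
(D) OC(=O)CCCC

A

[OX2H][CX4] describes a hydroxyl oxygen bound to an sp3 (X4) carbon (an aliphatic alcohol).
(A) contains a hydroxyl group (-OH), which satisfies every atom and bond constraint.
(B) has a methoxy ether (-OCH3) but the oxygen has H0 (ether), not H1.
(C) has a methoxy ether (-OCH3) but the oxygen has H0 (ether), not H1.
(D) has a carboxylic acid group (-C(=O)OH) but the -OH is on a CX3 carbonyl carbon, not a CX4 carbon.
So the answer is (A).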